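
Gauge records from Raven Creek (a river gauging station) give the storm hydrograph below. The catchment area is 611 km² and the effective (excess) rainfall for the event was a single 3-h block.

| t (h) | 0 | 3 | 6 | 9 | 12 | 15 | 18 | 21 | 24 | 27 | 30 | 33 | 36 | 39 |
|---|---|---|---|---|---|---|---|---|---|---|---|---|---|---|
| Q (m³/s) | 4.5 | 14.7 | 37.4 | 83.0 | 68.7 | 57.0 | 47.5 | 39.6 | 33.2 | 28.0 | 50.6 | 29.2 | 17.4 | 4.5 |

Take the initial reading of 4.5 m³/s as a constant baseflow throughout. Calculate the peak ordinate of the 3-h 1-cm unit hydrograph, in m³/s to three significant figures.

Direct runoff: 0.0, 10.2, 32.9, 78.5, 64.2, 52.5, 43.0, 35.1, 28.7, 23.5, 46.1, 24.7, 12.9, 0.0 m³/s; ΣQ_DR = 452.3 m³/s, peak = 78.5 m³/s.
Runoff depth d = ΣQ_DR·Δt / A = 452.3 × 10800 / (611 km²) = 7.995 mm.
The 1-cm UH is the DRH scaled by (10 mm)/d, so U_p = 78.5 × 10/7.995 = 98.2 m³/s.

U_p ≈ 98.2 m³/s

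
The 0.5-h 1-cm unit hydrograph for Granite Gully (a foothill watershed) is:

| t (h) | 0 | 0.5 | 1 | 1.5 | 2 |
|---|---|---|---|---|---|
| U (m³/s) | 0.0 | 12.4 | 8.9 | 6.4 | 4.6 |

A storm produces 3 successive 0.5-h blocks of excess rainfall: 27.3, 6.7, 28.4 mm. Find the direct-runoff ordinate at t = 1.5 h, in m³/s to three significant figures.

Q ≈ 58.7 m³/s

By discrete convolution, Q_j = Σ (P_i / 10 mm) · U_{j−i}.
At t = 1.5 h (j=3): Q = (27.3/10)·6.4 + (6.7/10)·8.9 + (28.4/10)·12.4 = 58.7 m³/s.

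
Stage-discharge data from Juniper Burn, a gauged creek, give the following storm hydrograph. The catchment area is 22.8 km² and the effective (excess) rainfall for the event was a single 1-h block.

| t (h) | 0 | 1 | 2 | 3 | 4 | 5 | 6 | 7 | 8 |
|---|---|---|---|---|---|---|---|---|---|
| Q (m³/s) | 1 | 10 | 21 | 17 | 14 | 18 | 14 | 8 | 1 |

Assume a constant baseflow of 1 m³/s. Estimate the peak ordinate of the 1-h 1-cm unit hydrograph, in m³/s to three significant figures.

U_p ≈ 13.3 m³/s

Direct runoff: 0.0, 9.0, 20.0, 16.0, 13.0, 17.0, 13.0, 7.0, 0.0 m³/s; ΣQ_DR = 95.00 m³/s, peak = 20.0 m³/s.
Runoff depth d = ΣQ_DR·Δt / A = 95.00 × 3600 / (22.8 km²) = 15.00 mm.
The 1-cm UH is the DRH scaled by (10 mm)/d, so U_p = 20.0 × 10/15.00 = 13.3 m³/s.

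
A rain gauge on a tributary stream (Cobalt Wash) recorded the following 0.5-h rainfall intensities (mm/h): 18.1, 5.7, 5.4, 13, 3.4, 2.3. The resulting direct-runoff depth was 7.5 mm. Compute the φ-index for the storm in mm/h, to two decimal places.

φ ≈ 8.05 mm/h

Only the 2 blocks with intensity above φ contribute runoff: 18.1, 13 mm/h.
Σ(I−φ)·Δt = d  ⇒  (18.1+13 − 2φ)·0.5 = 7.5
φ = (31.10 − 7.5/0.5) / 2 = 8.05 mm/h.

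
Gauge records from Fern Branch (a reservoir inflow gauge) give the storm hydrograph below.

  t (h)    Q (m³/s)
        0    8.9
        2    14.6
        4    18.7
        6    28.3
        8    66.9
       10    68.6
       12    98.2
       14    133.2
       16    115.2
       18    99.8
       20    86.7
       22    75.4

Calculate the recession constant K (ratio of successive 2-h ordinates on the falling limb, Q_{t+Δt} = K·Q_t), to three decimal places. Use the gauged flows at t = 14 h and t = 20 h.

K ≈ 0.867

Using the recession-limb readings at t = 14 h and t = 20 h: Q falls from 133.2 to 86.7 m³/s over 3 intervals.
K = (Q₂/Q₁)^(1/3) = (86.7/133.2)^(1/3) = 0.867.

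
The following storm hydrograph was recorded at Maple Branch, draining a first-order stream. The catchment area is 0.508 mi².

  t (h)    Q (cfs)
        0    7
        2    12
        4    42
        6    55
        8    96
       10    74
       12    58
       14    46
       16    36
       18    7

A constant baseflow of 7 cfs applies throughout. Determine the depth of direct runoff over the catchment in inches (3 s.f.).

Direct runoff: 0.0, 5.0, 35.0, 48.0, 89.0, 67.0, 51.0, 39.0, 29.0, 0.0 cfs; ΣQ_DR = 363.0 cfs.
V = ΣQ_DR · Δt = 363.0 × 7200 s = 2.614 × 10^6 ft³.
Over A = 0.508 mi², depth = V / A = 2.21 in.

d ≈ 2.21 in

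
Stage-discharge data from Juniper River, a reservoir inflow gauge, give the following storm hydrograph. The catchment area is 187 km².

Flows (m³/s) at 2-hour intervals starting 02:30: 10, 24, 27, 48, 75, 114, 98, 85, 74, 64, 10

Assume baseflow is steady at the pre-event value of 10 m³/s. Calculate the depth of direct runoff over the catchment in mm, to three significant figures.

d ≈ 20.0 mm

Direct runoff: 0.0, 14.0, 17.0, 38.0, 65.0, 104.0, 88.0, 75.0, 64.0, 54.0, 0.0 m³/s; ΣQ_DR = 519.0 m³/s.
V = ΣQ_DR · Δt = 519.0 × 7200 s = 3.737 × 10^6 m³.
Over A = 187 km², depth = V / A = 20.0 mm.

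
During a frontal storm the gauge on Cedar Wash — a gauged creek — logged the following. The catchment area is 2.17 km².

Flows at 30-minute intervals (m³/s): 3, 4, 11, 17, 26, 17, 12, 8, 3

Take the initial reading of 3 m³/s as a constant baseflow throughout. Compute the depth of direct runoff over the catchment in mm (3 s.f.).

Direct runoff: 0.0, 1.0, 8.0, 14.0, 23.0, 14.0, 9.0, 5.0, 0.0 m³/s; ΣQ_DR = 74.00 m³/s.
V = ΣQ_DR · Δt = 74.00 × 1800 s = 1.332 × 10^5 m³.
Over A = 2.17 km², depth = V / A = 61.4 mm.

d ≈ 61.4 mm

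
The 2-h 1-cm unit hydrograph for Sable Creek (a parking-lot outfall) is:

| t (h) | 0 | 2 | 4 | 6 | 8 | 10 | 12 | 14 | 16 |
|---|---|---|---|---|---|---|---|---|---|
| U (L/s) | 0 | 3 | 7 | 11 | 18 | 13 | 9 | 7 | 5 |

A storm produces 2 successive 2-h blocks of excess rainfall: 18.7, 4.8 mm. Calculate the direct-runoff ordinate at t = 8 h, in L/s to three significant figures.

By discrete convolution, Q_j = Σ (P_i / 10 mm) · U_{j−i}.
At t = 8 h (j=4): Q = (18.7/10)·18 + (4.8/10)·11 = 38.9 L/s.

Q ≈ 38.9 L/s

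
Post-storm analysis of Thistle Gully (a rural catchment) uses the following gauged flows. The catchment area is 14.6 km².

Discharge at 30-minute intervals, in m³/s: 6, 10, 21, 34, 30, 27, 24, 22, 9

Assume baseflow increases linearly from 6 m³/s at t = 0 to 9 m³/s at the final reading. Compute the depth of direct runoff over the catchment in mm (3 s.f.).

Direct runoff: 0.00, 3.62, 14.25, 26.88, 22.50, 19.12, 15.75, 13.38, 0.00 m³/s; ΣQ_DR = 115.5 m³/s.
V = ΣQ_DR · Δt = 115.5 × 1800 s = 2.079 × 10^5 m³.
Over A = 14.6 km², depth = V / A = 14.2 mm.

d ≈ 14.2 mm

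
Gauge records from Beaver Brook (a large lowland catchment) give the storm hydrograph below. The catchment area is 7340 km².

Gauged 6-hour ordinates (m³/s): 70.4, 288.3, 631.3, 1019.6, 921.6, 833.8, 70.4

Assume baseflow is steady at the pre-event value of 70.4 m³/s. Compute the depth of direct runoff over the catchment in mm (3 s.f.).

d ≈ 9.84 mm

Direct runoff: 0.0, 217.9, 560.9, 949.2, 851.2, 763.4, 0.0 m³/s; ΣQ_DR = 3343 m³/s.
V = ΣQ_DR · Δt = 3343 × 21600 s = 7.220 × 10^7 m³.
Over A = 7340 km², depth = V / A = 9.84 mm.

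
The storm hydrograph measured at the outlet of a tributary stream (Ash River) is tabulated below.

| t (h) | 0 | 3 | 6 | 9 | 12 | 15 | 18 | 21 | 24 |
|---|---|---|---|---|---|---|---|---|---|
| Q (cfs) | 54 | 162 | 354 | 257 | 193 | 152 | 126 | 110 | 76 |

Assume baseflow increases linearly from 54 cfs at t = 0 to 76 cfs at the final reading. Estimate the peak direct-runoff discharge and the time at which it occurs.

Subtracting baseflow gives direct-runoff ordinates: 0.00, 105.25, 294.50, 194.75, 128.00, 84.25, 55.50, 36.75, 0.00 cfs.
The maximum is 294.50 cfs, occurring at the reading for t = 6 h.

Q_p = 294.50 cfs at t = 6 h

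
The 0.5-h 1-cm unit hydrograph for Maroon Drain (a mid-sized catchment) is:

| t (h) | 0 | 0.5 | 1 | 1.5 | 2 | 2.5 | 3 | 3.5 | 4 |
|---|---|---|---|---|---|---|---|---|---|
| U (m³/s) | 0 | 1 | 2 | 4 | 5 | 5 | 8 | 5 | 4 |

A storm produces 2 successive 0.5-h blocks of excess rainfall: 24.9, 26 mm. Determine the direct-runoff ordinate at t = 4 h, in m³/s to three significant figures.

By discrete convolution, Q_j = Σ (P_i / 10 mm) · U_{j−i}.
At t = 4 h (j=8): Q = (24.9/10)·4 + (26/10)·5 = 23.0 m³/s.

Q ≈ 23.0 m³/s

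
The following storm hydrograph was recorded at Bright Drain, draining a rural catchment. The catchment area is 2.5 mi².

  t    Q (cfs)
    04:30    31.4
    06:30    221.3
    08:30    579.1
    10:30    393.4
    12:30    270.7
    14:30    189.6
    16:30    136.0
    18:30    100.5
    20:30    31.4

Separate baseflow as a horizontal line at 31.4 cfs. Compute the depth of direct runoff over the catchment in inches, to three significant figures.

Direct runoff: 0.0, 189.9, 547.7, 362.0, 239.3, 158.2, 104.6, 69.1, 0.0 cfs; ΣQ_DR = 1671 cfs.
V = ΣQ_DR · Δt = 1671 × 7200 s = 1.203 × 10^7 ft³.
Over A = 2.5 mi², depth = V / A = 2.07 in.

d ≈ 2.07 in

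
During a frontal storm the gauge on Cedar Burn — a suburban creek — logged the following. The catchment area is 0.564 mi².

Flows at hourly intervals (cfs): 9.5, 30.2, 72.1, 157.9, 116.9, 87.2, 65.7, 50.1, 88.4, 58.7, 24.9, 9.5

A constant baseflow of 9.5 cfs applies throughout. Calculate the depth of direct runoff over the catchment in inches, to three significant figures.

d ≈ 1.81 in

Direct runoff: 0.0, 20.7, 62.6, 148.4, 107.4, 77.7, 56.2, 40.6, 78.9, 49.2, 15.4, 0.0 cfs; ΣQ_DR = 657.1 cfs.
V = ΣQ_DR · Δt = 657.1 × 3600 s = 2.366 × 10^6 ft³.
Over A = 0.564 mi², depth = V / A = 1.81 in.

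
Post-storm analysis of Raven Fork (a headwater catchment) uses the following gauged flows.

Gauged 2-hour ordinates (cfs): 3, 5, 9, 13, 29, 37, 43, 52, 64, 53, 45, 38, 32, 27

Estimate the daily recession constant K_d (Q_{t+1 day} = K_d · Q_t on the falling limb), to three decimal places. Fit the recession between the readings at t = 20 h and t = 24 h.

K_d ≈ 0.129

Between t = 20 h and t = 24 h the flow falls from 45 to 32 cfs over 2×2 h = 4 h.
Per-interval ratio K = (32/45)^(1/2) = 0.8433; K_d = K^(24/2) = 0.129.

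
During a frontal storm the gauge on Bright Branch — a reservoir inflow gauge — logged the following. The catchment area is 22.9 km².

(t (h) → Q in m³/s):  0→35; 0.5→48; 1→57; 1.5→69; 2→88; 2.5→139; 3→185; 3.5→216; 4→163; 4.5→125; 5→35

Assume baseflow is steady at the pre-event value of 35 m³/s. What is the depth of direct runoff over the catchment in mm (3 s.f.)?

Direct runoff: 0.0, 13.0, 22.0, 34.0, 53.0, 104.0, 150.0, 181.0, 128.0, 90.0, 0.0 m³/s; ΣQ_DR = 775.0 m³/s.
V = ΣQ_DR · Δt = 775.0 × 1800 s = 1.395 × 10^6 m³.
Over A = 22.9 km², depth = V / A = 60.9 mm.

d ≈ 60.9 mm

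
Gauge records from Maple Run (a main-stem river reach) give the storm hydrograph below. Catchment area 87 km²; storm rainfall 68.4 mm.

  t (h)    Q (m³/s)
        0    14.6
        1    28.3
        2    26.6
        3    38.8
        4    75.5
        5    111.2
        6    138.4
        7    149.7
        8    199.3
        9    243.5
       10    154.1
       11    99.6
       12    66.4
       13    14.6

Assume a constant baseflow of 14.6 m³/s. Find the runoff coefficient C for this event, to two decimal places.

C ≈ 0.70

ΣQ_DR = 1156 m³/s; V = ΣQ_DR·Δt = 4.162 × 10^6 m³.
Runoff depth d = V / A = 47.84 mm.
C = d / P = 47.84 / 68.4 = 0.70.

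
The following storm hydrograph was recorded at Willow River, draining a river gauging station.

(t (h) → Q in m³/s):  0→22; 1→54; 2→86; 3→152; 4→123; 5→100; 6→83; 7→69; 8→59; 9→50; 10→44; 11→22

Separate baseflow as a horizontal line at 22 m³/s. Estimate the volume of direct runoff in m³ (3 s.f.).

Direct-runoff ordinates (Q − Q_b): 0.0, 32.0, 64.0, 130.0, 101.0, 78.0, 61.0, 47.0, 37.0, 28.0, 22.0, 0.0 m³/s.
ΣQ_DR = 600.0 m³/s.
With Δt = 1 h = 3600 s, V = ΣQ_DR · Δt = 600.0 × 3600 = 2.16 × 10^6 m³.

V ≈ 2.16 × 10^6 m³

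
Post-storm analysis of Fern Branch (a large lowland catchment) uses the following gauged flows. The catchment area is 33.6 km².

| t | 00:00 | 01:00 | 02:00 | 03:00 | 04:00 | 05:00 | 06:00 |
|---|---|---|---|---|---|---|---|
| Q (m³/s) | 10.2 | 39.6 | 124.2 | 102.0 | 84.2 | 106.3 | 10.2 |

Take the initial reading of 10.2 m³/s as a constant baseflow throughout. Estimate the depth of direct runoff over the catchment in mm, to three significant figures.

d ≈ 43.4 mm

Direct runoff: 0.0, 29.4, 114.0, 91.8, 74.0, 96.1, 0.0 m³/s; ΣQ_DR = 405.3 m³/s.
V = ΣQ_DR · Δt = 405.3 × 3600 s = 1.459 × 10^6 m³.
Over A = 33.6 km², depth = V / A = 43.4 mm.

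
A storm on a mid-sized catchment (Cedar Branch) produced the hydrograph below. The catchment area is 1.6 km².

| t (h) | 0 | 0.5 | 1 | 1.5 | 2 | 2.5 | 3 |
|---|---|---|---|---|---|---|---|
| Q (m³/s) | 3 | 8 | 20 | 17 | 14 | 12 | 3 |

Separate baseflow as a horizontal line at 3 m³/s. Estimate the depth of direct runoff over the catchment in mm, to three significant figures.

Direct runoff: 0.0, 5.0, 17.0, 14.0, 11.0, 9.0, 0.0 m³/s; ΣQ_DR = 56.00 m³/s.
V = ΣQ_DR · Δt = 56.00 × 1800 s = 1.008 × 10^5 m³.
Over A = 1.6 km², depth = V / A = 63.0 mm.

d ≈ 63.0 mm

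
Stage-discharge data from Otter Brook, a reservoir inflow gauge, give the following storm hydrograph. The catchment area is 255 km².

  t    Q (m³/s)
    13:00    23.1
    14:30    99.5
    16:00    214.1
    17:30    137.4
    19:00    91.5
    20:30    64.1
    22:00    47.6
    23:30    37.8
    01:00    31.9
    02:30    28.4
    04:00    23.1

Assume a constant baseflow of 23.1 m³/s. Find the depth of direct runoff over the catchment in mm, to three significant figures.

Direct runoff: 0.0, 76.4, 191.0, 114.3, 68.4, 41.0, 24.5, 14.7, 8.8, 5.3, 0.0 m³/s; ΣQ_DR = 544.4 m³/s.
V = ΣQ_DR · Δt = 544.4 × 5400 s = 2.940 × 10^6 m³.
Over A = 255 km², depth = V / A = 11.5 mm.

d ≈ 11.5 mm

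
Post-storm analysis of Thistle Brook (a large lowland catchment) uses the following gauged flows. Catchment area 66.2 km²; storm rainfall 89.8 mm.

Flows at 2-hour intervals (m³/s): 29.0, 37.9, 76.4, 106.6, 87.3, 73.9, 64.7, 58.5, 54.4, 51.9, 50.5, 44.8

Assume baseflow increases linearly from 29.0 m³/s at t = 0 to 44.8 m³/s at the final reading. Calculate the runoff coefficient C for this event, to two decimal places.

ΣQ_DR = 293.1 m³/s; V = ΣQ_DR·Δt = 2.110 × 10^6 m³.
Runoff depth d = V / A = 31.88 mm.
C = d / P = 31.88 / 89.8 = 0.35.

C ≈ 0.35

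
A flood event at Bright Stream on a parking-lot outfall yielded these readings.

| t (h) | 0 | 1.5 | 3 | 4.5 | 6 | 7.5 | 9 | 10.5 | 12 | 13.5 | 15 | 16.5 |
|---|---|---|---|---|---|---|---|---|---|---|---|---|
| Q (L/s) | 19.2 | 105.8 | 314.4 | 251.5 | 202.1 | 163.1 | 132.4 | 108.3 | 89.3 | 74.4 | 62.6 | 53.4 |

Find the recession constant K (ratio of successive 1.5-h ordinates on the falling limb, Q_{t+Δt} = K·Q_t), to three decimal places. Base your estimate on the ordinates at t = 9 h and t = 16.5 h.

K ≈ 0.834

Using the recession-limb readings at t = 9 h and t = 16.5 h: Q falls from 132.4 to 53.4 L/s over 5 intervals.
K = (Q₂/Q₁)^(1/5) = (53.4/132.4)^(1/5) = 0.834.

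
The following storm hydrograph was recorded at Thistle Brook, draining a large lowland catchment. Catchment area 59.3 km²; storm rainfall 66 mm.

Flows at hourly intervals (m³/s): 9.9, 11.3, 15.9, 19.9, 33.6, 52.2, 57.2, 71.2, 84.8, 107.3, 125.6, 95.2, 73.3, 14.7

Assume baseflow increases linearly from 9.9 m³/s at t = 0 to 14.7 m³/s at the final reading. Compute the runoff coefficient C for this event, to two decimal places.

C ≈ 0.55

ΣQ_DR = 599.9 m³/s; V = ΣQ_DR·Δt = 2.160 × 10^6 m³.
Runoff depth d = V / A = 36.42 mm.
C = d / P = 36.42 / 66 = 0.55.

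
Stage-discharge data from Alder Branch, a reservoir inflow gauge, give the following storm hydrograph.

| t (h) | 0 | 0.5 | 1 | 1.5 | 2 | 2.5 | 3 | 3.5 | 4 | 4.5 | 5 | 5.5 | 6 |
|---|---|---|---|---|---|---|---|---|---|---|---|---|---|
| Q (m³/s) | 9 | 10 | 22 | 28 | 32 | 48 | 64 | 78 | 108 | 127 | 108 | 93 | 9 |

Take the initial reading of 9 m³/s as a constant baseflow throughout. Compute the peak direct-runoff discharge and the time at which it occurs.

Q_p = 118.0 m³/s at t = 4.5 h

Subtracting baseflow gives direct-runoff ordinates: 0.0, 1.0, 13.0, 19.0, 23.0, 39.0, 55.0, 69.0, 99.0, 118.0, 99.0, 84.0, 0.0 m³/s.
The maximum is 118.0 m³/s, occurring at the reading for t = 4.5 h.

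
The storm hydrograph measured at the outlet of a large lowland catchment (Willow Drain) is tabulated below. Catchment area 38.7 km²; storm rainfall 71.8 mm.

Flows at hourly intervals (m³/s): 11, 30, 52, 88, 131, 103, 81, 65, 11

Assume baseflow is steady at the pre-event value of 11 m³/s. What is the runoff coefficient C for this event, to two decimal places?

ΣQ_DR = 473.0 m³/s; V = ΣQ_DR·Δt = 1.703 × 10^6 m³.
Runoff depth d = V / A = 44.00 mm.
C = d / P = 44.00 / 71.8 = 0.61.

C ≈ 0.61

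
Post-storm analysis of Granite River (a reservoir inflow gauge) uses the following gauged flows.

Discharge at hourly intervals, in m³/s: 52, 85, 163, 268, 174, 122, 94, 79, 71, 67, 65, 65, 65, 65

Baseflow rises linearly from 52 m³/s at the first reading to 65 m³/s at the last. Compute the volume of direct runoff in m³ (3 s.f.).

V ≈ 2.22 × 10^6 m³

Direct-runoff ordinates (Q − Q_b): 0.00, 32.00, 109.00, 213.00, 118.00, 65.00, 36.00, 20.00, 11.00, 6.00, 3.00, 2.00, 1.00, 0.00 m³/s.
ΣQ_DR = 616.0 m³/s.
With Δt = 1 h = 3600 s, V = ΣQ_DR · Δt = 616.0 × 3600 = 2.22 × 10^6 m³.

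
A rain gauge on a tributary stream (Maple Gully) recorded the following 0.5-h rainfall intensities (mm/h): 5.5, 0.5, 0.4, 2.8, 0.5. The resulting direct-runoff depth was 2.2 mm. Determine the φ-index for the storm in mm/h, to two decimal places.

Only the 2 blocks with intensity above φ contribute runoff: 5.5, 2.8 mm/h.
Σ(I−φ)·Δt = d  ⇒  (5.5+2.8 − 2φ)·0.5 = 2.2
φ = (8.300 − 2.2/0.5) / 2 = 1.95 mm/h.

φ ≈ 1.95 mm/h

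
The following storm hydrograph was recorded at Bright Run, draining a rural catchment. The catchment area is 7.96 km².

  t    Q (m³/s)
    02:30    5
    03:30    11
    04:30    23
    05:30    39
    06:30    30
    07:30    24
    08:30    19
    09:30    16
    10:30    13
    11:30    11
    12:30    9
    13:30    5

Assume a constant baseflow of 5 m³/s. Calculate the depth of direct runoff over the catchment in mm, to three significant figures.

Direct runoff: 0.0, 6.0, 18.0, 34.0, 25.0, 19.0, 14.0, 11.0, 8.0, 6.0, 4.0, 0.0 m³/s; ΣQ_DR = 145.0 m³/s.
V = ΣQ_DR · Δt = 145.0 × 3600 s = 5.220 × 10^5 m³.
Over A = 7.96 km², depth = V / A = 65.6 mm.

d ≈ 65.6 mm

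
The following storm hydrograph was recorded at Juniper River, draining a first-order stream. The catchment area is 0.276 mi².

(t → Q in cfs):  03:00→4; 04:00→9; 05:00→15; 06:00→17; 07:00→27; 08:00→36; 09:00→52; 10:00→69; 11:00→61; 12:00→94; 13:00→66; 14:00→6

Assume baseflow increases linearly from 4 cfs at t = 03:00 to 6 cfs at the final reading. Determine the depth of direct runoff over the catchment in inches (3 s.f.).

Direct runoff: 0.00, 4.82, 10.64, 12.45, 22.27, 31.09, 46.91, 63.73, 55.55, 88.36, 60.18, 0.00 cfs; ΣQ_DR = 396.0 cfs.
V = ΣQ_DR · Δt = 396.0 × 3600 s = 1.426 × 10^6 ft³.
Over A = 0.276 mi², depth = V / A = 2.22 in.

d ≈ 2.22 in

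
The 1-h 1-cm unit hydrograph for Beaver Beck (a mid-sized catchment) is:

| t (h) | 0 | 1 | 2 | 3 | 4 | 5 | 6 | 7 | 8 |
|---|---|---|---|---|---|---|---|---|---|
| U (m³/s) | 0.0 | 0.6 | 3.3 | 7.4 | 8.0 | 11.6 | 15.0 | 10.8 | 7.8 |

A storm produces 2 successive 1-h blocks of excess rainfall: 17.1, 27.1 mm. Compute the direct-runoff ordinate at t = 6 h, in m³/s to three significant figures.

By discrete convolution, Q_j = Σ (P_i / 10 mm) · U_{j−i}.
At t = 6 h (j=6): Q = (17.1/10)·15.0 + (27.1/10)·11.6 = 57.1 m³/s.

Q ≈ 57.1 m³/s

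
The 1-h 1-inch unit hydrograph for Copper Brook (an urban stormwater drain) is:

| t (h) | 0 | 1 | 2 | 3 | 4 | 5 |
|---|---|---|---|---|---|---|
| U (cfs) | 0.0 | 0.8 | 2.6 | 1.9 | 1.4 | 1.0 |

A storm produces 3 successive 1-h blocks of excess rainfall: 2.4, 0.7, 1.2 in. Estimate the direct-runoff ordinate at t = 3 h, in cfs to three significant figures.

By discrete convolution, Q_j = Σ (P_i / 1 in) · U_{j−i}.
At t = 3 h (j=3): Q = (2.4/1)·1.9 + (0.7/1)·2.6 + (1.2/1)·0.8 = 7.34 cfs.

Q ≈ 7.34 cfs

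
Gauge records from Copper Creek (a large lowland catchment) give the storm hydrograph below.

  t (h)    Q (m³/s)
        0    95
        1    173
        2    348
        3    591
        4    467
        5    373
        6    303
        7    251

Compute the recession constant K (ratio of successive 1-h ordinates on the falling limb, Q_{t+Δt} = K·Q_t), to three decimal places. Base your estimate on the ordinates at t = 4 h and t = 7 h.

K ≈ 0.813

Using the recession-limb readings at t = 4 h and t = 7 h: Q falls from 467 to 251 m³/s over 3 intervals.
K = (Q₂/Q₁)^(1/3) = (251/467)^(1/3) = 0.813.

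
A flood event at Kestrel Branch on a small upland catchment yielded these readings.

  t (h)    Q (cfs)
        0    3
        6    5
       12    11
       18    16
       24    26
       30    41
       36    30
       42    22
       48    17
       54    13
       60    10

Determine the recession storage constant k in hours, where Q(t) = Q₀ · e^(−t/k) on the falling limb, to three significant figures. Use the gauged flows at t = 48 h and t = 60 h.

On the falling limb, Q drops from 17 to 10 cfs between t = 48 h and t = 60 h (Δt = 12 h).
k = −Δt / ln(Q₂/Q₁) = −12 / ln(10/17) = 22.6 h.

k ≈ 22.6 h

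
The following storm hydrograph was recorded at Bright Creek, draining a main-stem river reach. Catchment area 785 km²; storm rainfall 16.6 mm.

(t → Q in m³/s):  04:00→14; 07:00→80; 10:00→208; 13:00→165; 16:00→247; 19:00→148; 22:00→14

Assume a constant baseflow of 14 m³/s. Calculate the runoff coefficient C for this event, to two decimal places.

C ≈ 0.64

ΣQ_DR = 778.0 m³/s; V = ΣQ_DR·Δt = 8.402 × 10^6 m³.
Runoff depth d = V / A = 10.70 mm.
C = d / P = 10.70 / 16.6 = 0.64.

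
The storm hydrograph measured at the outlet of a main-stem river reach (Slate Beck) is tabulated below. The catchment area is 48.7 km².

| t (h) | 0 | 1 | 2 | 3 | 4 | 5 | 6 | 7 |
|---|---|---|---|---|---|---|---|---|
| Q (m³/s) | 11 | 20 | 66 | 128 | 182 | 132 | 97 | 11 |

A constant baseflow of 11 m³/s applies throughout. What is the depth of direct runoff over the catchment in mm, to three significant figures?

d ≈ 41.3 mm

Direct runoff: 0.0, 9.0, 55.0, 117.0, 171.0, 121.0, 86.0, 0.0 m³/s; ΣQ_DR = 559.0 m³/s.
V = ΣQ_DR · Δt = 559.0 × 3600 s = 2.012 × 10^6 m³.
Over A = 48.7 km², depth = V / A = 41.3 mm.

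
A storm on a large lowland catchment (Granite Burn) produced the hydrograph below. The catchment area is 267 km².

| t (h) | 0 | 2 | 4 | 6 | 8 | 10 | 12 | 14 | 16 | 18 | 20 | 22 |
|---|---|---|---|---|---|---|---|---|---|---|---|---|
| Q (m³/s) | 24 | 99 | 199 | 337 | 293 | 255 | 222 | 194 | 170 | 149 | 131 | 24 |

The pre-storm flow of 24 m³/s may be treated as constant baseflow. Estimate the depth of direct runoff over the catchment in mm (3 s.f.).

Direct runoff: 0.0, 75.0, 175.0, 313.0, 269.0, 231.0, 198.0, 170.0, 146.0, 125.0, 107.0, 0.0 m³/s; ΣQ_DR = 1809 m³/s.
V = ΣQ_DR · Δt = 1809 × 7200 s = 1.302 × 10^7 m³.
Over A = 267 km², depth = V / A = 48.8 mm.

d ≈ 48.8 mm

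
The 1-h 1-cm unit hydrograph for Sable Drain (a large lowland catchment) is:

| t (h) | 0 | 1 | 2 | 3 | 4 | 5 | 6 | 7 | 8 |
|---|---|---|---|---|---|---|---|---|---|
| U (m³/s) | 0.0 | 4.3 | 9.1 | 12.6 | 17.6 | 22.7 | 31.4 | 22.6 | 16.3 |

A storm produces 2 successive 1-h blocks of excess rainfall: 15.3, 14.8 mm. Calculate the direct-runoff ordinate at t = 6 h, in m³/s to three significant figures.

Q ≈ 81.6 m³/s

By discrete convolution, Q_j = Σ (P_i / 10 mm) · U_{j−i}.
At t = 6 h (j=6): Q = (15.3/10)·31.4 + (14.8/10)·22.7 = 81.6 m³/s.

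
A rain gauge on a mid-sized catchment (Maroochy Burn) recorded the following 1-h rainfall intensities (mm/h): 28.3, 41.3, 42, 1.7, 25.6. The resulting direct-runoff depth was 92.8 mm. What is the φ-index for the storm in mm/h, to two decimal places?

Only the 4 blocks with intensity above φ contribute runoff: 28.3, 41.3, 42, 25.6 mm/h.
Σ(I−φ)·Δt = d  ⇒  (28.3+41.3+42+25.6 − 4φ)·1 = 92.8
φ = (137.2 − 92.8/1) / 4 = 11.10 mm/h.

φ ≈ 11.10 mm/h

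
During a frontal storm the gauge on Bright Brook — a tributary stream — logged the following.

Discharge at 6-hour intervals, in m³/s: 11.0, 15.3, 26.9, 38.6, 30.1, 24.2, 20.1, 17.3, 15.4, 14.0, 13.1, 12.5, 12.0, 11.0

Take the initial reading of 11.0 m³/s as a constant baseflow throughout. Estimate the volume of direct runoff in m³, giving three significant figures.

Direct-runoff ordinates (Q − Q_b): 0.0, 4.3, 15.9, 27.6, 19.1, 13.2, 9.1, 6.3, 4.4, 3.0, 2.1, 1.5, 1.0, 0.0 m³/s.
ΣQ_DR = 107.5 m³/s.
With Δt = 6 h = 21600 s, V = ΣQ_DR · Δt = 107.5 × 21600 = 2.32 × 10^6 m³.

V ≈ 2.32 × 10^6 m³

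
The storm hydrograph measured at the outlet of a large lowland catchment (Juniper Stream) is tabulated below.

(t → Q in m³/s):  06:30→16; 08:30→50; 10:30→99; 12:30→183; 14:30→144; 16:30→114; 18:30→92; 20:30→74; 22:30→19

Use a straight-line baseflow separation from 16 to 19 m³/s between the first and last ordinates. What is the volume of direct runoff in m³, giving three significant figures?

V ≈ 4.56 × 10^6 m³

Direct-runoff ordinates (Q − Q_b): 0.00, 33.62, 82.25, 165.88, 126.50, 96.12, 73.75, 55.38, 0.00 m³/s.
ΣQ_DR = 633.5 m³/s.
With Δt = 2 h = 7200 s, V = ΣQ_DR · Δt = 633.5 × 7200 = 4.56 × 10^6 m³.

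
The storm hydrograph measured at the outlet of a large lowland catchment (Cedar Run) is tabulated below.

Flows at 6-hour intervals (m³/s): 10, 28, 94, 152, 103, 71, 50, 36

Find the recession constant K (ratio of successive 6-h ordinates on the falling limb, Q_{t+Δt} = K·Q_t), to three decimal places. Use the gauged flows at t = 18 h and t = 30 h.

Using the recession-limb readings at t = 18 h and t = 30 h: Q falls from 152 to 71 m³/s over 2 intervals.
K = (Q₂/Q₁)^(1/2) = (71/152)^(1/2) = 0.683.

K ≈ 0.683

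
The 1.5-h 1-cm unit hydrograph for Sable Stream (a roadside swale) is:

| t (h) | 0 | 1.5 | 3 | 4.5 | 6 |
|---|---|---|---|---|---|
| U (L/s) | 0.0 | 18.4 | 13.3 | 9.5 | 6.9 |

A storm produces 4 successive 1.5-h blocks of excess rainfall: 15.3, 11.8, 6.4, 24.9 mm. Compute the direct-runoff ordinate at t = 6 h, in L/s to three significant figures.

Q ≈ 76.1 L/s

By discrete convolution, Q_j = Σ (P_i / 10 mm) · U_{j−i}.
At t = 6 h (j=4): Q = (15.3/10)·6.9 + (11.8/10)·9.5 + (6.4/10)·13.3 + (24.9/10)·18.4 = 76.1 L/s.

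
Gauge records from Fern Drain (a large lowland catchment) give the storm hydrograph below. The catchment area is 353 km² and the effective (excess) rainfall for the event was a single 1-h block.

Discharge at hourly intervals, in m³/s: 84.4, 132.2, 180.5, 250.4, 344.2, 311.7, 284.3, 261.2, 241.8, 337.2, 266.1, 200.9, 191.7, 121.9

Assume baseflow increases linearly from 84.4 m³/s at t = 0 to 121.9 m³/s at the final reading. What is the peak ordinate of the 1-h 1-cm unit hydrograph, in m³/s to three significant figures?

U_p ≈ 138 m³/s

Direct runoff: 0.00, 44.92, 90.33, 157.35, 248.26, 212.88, 182.59, 156.61, 134.32, 226.84, 152.85, 84.77, 72.68, 0.00 m³/s; ΣQ_DR = 1764 m³/s, peak = 248.26 m³/s.
Runoff depth d = ΣQ_DR·Δt / A = 1764 × 3600 / (353 km²) = 17.99 mm.
The 1-cm UH is the DRH scaled by (10 mm)/d, so U_p = 248.26 × 10/17.99 = 138 m³/s.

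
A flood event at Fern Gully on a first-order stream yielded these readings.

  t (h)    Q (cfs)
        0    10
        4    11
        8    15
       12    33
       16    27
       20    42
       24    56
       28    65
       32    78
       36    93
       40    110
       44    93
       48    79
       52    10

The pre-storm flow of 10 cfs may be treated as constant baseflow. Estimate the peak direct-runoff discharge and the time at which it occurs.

Q_p = 100.0 cfs at t = 40 h

Subtracting baseflow gives direct-runoff ordinates: 0.0, 1.0, 5.0, 23.0, 17.0, 32.0, 46.0, 55.0, 68.0, 83.0, 100.0, 83.0, 69.0, 0.0 cfs.
The maximum is 100.0 cfs, occurring at the reading for t = 40 h.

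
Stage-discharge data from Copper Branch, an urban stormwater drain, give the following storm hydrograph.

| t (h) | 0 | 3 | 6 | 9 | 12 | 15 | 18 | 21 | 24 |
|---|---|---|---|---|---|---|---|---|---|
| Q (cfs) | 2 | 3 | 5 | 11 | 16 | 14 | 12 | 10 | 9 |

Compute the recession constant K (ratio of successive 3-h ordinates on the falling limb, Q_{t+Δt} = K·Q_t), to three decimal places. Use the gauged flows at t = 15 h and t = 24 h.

Using the recession-limb readings at t = 15 h and t = 24 h: Q falls from 14 to 9 cfs over 3 intervals.
K = (Q₂/Q₁)^(1/3) = (9/14)^(1/3) = 0.863.

K ≈ 0.863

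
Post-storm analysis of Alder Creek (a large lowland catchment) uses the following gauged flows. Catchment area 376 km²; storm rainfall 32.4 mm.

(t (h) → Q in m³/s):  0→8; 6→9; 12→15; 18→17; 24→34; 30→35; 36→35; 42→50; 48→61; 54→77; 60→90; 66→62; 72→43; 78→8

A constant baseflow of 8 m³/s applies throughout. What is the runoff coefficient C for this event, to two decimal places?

ΣQ_DR = 432.0 m³/s; V = ΣQ_DR·Δt = 9.331 × 10^6 m³.
Runoff depth d = V / A = 24.82 mm.
C = d / P = 24.82 / 32.4 = 0.77.

C ≈ 0.77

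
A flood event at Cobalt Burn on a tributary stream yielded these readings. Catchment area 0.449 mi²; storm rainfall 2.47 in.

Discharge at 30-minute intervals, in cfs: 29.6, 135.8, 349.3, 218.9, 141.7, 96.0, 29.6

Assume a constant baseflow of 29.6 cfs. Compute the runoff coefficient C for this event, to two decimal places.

C ≈ 0.55

ΣQ_DR = 793.7 cfs; V = ΣQ_DR·Δt = 1.429 × 10^6 ft³.
Runoff depth d = V / A = 1.370 in.
C = d / P = 1.370 / 2.47 = 0.55.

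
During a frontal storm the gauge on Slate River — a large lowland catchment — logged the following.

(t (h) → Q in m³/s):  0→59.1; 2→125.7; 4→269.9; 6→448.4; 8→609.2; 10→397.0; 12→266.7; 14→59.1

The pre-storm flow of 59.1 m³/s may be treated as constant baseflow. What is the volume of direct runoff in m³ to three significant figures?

V ≈ 1.27 × 10^7 m³

Direct-runoff ordinates (Q − Q_b): 0.0, 66.6, 210.8, 389.3, 550.1, 337.9, 207.6, 0.0 m³/s.
ΣQ_DR = 1762 m³/s.
With Δt = 2 h = 7200 s, V = ΣQ_DR · Δt = 1762 × 7200 = 1.27 × 10^7 m³.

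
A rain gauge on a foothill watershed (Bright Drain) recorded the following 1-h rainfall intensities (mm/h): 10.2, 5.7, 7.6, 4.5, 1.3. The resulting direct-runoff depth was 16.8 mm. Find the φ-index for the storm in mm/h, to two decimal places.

φ ≈ 2.80 mm/h

Only the 4 blocks with intensity above φ contribute runoff: 10.2, 5.7, 7.6, 4.5 mm/h.
Σ(I−φ)·Δt = d  ⇒  (10.2+5.7+7.6+4.5 − 4φ)·1 = 16.8
φ = (28.00 − 16.8/1) / 4 = 2.80 mm/h.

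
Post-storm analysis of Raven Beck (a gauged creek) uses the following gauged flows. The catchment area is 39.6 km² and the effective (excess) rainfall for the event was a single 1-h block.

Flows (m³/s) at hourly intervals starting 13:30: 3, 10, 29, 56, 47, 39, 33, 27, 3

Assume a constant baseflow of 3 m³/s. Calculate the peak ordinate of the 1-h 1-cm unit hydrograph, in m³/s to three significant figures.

Direct runoff: 0.0, 7.0, 26.0, 53.0, 44.0, 36.0, 30.0, 24.0, 0.0 m³/s; ΣQ_DR = 220.0 m³/s, peak = 53.0 m³/s.
Runoff depth d = ΣQ_DR·Δt / A = 220.0 × 3600 / (39.6 km²) = 20.00 mm.
The 1-cm UH is the DRH scaled by (10 mm)/d, so U_p = 53.0 × 10/20.00 = 26.5 m³/s.

U_p ≈ 26.5 m³/s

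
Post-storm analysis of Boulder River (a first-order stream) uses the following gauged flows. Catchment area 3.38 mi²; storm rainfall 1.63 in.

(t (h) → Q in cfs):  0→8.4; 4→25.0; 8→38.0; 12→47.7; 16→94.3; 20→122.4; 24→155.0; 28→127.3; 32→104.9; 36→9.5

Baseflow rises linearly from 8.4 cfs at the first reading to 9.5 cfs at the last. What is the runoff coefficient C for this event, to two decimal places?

ΣQ_DR = 643.0 cfs; V = ΣQ_DR·Δt = 9.259 × 10^6 ft³.
Runoff depth d = V / A = 1.179 in.
C = d / P = 1.179 / 1.63 = 0.72.

C ≈ 0.72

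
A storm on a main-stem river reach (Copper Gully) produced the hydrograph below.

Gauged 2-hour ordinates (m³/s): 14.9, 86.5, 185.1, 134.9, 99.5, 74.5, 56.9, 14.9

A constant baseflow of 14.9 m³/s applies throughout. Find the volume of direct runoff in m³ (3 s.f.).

Direct-runoff ordinates (Q − Q_b): 0.0, 71.6, 170.2, 120.0, 84.6, 59.6, 42.0, 0.0 m³/s.
ΣQ_DR = 548.0 m³/s.
With Δt = 2 h = 7200 s, V = ΣQ_DR · Δt = 548.0 × 7200 = 3.95 × 10^6 m³.

V ≈ 3.95 × 10^6 m³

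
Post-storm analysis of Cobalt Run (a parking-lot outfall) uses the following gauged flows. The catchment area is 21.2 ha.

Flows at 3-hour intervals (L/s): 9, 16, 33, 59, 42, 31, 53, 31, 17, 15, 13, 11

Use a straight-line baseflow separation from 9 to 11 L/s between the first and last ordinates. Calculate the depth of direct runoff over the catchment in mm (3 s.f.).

Direct runoff: 0.00, 6.82, 23.64, 49.45, 32.27, 21.09, 42.91, 20.73, 6.55, 4.36, 2.18, 0.00 L/s; ΣQ_DR = 210.0 L/s.
V = ΣQ_DR · Δt = 210.0 × 10800 s = 2.268 × 10^6 L.
Over A = 21.2 ha, depth = V / A = 10.7 mm.

d ≈ 10.7 mm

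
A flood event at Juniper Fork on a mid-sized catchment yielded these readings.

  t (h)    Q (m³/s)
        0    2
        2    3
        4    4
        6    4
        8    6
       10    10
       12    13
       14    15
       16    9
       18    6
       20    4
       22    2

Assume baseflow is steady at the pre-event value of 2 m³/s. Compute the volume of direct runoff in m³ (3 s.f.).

Direct-runoff ordinates (Q − Q_b): 0.0, 1.0, 2.0, 2.0, 4.0, 8.0, 11.0, 13.0, 7.0, 4.0, 2.0, 0.0 m³/s.
ΣQ_DR = 54.00 m³/s.
With Δt = 2 h = 7200 s, V = ΣQ_DR · Δt = 54.00 × 7200 = 3.89 × 10^5 m³.

V ≈ 3.89 × 10^5 m³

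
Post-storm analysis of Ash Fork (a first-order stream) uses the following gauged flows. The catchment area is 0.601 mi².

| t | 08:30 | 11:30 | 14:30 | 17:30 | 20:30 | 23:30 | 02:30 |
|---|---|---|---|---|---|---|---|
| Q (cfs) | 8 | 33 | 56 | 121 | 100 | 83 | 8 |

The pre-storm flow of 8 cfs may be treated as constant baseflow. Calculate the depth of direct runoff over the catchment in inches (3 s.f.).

Direct runoff: 0.0, 25.0, 48.0, 113.0, 92.0, 75.0, 0.0 cfs; ΣQ_DR = 353.0 cfs.
V = ΣQ_DR · Δt = 353.0 × 10800 s = 3.812 × 10^6 ft³.
Over A = 0.601 mi², depth = V / A = 2.73 in.

d ≈ 2.73 in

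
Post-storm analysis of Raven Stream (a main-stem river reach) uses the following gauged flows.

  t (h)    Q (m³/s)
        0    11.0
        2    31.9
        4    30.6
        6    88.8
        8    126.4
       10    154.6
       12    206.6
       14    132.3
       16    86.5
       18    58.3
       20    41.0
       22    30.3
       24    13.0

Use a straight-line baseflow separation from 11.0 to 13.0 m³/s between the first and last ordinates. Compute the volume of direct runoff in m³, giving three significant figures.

Direct-runoff ordinates (Q − Q_b): 0.00, 20.73, 19.27, 77.30, 114.73, 142.77, 194.60, 120.13, 74.17, 45.80, 28.33, 17.47, 0.00 m³/s.
ΣQ_DR = 855.3 m³/s.
With Δt = 2 h = 7200 s, V = ΣQ_DR · Δt = 855.3 × 7200 = 6.16 × 10^6 m³.

V ≈ 6.16 × 10^6 m³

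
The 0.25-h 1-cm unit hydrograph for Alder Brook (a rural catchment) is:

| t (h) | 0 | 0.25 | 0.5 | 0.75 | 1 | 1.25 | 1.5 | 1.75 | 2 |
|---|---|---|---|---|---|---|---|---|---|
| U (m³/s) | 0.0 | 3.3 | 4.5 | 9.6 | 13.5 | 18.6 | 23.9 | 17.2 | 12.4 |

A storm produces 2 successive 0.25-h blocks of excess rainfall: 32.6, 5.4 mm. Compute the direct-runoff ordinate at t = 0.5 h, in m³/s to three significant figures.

Q ≈ 16.5 m³/s

By discrete convolution, Q_j = Σ (P_i / 10 mm) · U_{j−i}.
At t = 0.5 h (j=2): Q = (32.6/10)·4.5 + (5.4/10)·3.3 = 16.5 m³/s.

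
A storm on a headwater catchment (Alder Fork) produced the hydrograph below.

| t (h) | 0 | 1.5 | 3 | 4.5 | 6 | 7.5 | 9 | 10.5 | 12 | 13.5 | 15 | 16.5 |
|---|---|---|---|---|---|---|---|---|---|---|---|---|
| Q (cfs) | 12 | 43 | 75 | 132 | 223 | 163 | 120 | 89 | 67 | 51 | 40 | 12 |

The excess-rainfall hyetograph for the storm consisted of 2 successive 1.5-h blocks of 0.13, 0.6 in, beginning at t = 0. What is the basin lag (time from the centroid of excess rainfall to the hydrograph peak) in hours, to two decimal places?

t_L ≈ 4.02 h

Centroid of excess rainfall: t_c = Σ P_i·t̄_i / ΣP_i = 1.9829 h (block centres at 0.75, 2.25 h).
Hydrograph peak occurs at t = 6 h, so basin lag t_L = 6 − 1.9829 = 4.02 h.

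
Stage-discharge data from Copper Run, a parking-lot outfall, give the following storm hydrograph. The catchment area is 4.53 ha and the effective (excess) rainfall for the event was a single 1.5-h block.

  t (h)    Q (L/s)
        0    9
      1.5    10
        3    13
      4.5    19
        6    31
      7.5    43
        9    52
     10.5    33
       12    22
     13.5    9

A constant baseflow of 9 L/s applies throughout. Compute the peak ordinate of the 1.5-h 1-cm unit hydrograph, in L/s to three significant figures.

Direct runoff: 0.0, 1.0, 4.0, 10.0, 22.0, 34.0, 43.0, 24.0, 13.0, 0.0 L/s; ΣQ_DR = 151.0 L/s, peak = 43.0 L/s.
Runoff depth d = ΣQ_DR·Δt / A = 151.0 × 5400 / (4.53 ha) = 18.00 mm.
The 1-cm UH is the DRH scaled by (10 mm)/d, so U_p = 43.0 × 10/18.00 = 23.9 L/s.

U_p ≈ 23.9 L/s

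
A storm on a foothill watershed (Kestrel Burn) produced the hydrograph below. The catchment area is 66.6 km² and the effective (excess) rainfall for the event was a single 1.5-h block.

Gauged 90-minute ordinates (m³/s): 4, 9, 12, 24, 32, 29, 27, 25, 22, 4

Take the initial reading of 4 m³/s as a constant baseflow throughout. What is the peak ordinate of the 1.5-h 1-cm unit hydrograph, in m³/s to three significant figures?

Direct runoff: 0.0, 5.0, 8.0, 20.0, 28.0, 25.0, 23.0, 21.0, 18.0, 0.0 m³/s; ΣQ_DR = 148.0 m³/s, peak = 28.0 m³/s.
Runoff depth d = ΣQ_DR·Δt / A = 148.0 × 5400 / (66.6 km²) = 12.00 mm.
The 1-cm UH is the DRH scaled by (10 mm)/d, so U_p = 28.0 × 10/12.00 = 23.3 m³/s.

U_p ≈ 23.3 m³/s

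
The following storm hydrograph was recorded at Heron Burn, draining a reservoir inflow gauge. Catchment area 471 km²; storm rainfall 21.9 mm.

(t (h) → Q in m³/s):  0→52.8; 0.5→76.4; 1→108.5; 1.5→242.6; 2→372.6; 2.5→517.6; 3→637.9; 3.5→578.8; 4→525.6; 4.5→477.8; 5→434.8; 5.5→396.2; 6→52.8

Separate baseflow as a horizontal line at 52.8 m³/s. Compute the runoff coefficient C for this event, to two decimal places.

C ≈ 0.66

ΣQ_DR = 3788 m³/s; V = ΣQ_DR·Δt = 6.818 × 10^6 m³.
Runoff depth d = V / A = 14.48 mm.
C = d / P = 14.48 / 21.9 = 0.66.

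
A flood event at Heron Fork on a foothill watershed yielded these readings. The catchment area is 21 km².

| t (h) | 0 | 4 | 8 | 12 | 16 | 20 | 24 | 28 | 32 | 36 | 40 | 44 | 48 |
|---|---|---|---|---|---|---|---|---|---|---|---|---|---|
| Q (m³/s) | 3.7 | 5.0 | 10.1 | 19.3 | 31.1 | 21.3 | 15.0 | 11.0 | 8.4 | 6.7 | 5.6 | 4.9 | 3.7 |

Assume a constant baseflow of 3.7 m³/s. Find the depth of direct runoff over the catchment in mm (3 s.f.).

d ≈ 67.0 mm

Direct runoff: 0.0, 1.3, 6.4, 15.6, 27.4, 17.6, 11.3, 7.3, 4.7, 3.0, 1.9, 1.2, 0.0 m³/s; ΣQ_DR = 97.70 m³/s.
V = ΣQ_DR · Δt = 97.70 × 14400 s = 1.407 × 10^6 m³.
Over A = 21 km², depth = V / A = 67.0 mm.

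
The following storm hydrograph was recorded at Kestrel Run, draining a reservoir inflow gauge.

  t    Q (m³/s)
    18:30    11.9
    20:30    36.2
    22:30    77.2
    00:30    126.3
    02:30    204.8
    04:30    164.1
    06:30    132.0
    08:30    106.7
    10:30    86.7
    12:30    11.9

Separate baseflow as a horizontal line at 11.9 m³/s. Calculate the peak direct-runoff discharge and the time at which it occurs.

Q_p = 192.9 m³/s at t = 02:30

Subtracting baseflow gives direct-runoff ordinates: 0.0, 24.3, 65.3, 114.4, 192.9, 152.2, 120.1, 94.8, 74.8, 0.0 m³/s.
The maximum is 192.9 m³/s, occurring at the reading for t = 02:30.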